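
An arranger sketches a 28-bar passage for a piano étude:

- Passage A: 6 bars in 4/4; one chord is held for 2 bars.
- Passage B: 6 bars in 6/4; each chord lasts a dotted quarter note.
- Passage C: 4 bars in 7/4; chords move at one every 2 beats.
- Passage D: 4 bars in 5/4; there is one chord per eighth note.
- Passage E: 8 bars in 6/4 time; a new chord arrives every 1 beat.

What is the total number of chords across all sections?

A has 24 beats and chords last 8 each, so 3 chords.
B has 36 beats and chords last 1.5 each, so 24 chords.
C has 28 beats and chords last 2 each, so 14 chords.
D has 20 beats and chords last 0.5 each, so 40 chords.
E has 48 beats and chords last 1 each, so 48 chords.
Total: 3 + 24 + 14 + 40 + 48 = 129.

129 chords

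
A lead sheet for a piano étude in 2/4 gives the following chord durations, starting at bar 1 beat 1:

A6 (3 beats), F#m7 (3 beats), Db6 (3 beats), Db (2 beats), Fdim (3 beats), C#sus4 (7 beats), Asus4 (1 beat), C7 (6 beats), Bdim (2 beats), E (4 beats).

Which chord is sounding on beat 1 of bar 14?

Beat 1 of bar 14 is beat (14−1)×2 + 1 = 27 overall.
Running totals: A6 ends at 3, F#m7 ends at 6, Db6 ends at 9, Db ends at 11, Fdim ends at 14, C#sus4 ends at 21, Asus4 ends at 22, C7 ends at 28.
Beat 27 falls within C7.

C7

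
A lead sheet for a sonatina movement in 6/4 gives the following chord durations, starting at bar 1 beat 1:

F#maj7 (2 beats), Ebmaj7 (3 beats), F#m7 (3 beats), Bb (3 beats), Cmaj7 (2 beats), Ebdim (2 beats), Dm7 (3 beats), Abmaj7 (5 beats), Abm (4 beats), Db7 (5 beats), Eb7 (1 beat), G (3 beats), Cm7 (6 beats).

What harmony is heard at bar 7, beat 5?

Cm7

Beat 5 of bar 7 is beat (7−1)×6 + 5 = 41 overall.
Running totals: F#maj7 ends at 2, Ebmaj7 ends at 5, F#m7 ends at 8, Bb ends at 11, Cmaj7 ends at 13, Ebdim ends at 15, Dm7 ends at 18, Abmaj7 ends at 23, Abm ends at 27, Db7 ends at 32, Eb7 ends at 33, G ends at 36, Cm7 ends at 42.
Beat 41 falls within Cm7.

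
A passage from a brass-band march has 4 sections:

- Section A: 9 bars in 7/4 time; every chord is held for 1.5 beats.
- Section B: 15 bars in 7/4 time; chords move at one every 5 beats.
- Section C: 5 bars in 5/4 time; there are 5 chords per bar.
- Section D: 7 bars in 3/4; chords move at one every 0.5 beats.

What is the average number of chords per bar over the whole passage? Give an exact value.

A: 9 × 7 = 63 beats ÷ 1.5 = 42 chords.
B: 15 × 7 = 105 beats ÷ 5 = 21 chords.
C: 5 × 5 = 25 beats ÷ 1 = 25 chords.
D: 7 × 3 = 21 beats ÷ 0.5 = 42 chords.
Overall: 130 chords over 36 bars → 130/36 = 65/18 chords per bar.

65/18 chords per bar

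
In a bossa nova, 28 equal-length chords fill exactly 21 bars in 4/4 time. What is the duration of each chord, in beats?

3 beats

21 bars × 4 beats/bar = 84 beats total.
84 beats ÷ 28 chords = 3 beats per chord.
(That is a dotted half note.)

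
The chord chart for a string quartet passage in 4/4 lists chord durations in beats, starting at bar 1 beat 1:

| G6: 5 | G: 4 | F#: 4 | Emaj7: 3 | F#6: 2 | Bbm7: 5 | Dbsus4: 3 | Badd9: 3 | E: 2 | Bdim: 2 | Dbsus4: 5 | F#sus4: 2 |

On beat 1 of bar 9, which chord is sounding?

Bdim

Beat 1 of bar 9 is beat (9−1)×4 + 1 = 33 overall.
Running totals: G6 ends at 5, G ends at 9, F# ends at 13, Emaj7 ends at 16, F#6 ends at 18, Bbm7 ends at 23, Dbsus4 ends at 26, Badd9 ends at 29, E ends at 31, Bdim ends at 33.
Beat 33 falls within Bdim.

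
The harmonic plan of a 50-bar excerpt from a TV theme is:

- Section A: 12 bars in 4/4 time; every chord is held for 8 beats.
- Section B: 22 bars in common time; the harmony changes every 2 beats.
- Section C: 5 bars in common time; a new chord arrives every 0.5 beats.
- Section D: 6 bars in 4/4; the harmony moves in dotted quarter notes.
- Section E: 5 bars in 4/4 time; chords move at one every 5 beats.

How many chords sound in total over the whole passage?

A: 12·4 = 48 beats, 48/8 = 6 chords.
B: 22·4 = 88 beats, 88/2 = 44 chords.
C: 5·4 = 20 beats, 20/0.5 = 40 chords.
D: 6·4 = 24 beats, 24/1.5 = 16 chords.
E: 5·4 = 20 beats, 20/5 = 4 chords.
Total: 6 + 44 + 40 + 16 + 4 = 110.

110 chords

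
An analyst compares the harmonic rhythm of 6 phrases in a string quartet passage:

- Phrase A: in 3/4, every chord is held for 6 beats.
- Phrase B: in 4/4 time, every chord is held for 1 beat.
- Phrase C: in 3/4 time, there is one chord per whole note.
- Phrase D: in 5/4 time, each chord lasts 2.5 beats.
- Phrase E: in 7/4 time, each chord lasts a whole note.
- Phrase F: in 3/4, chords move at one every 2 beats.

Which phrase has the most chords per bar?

Phrase B

A: 3 beats/bar ÷ 6 beats/chord = 0.5 chords/bar.
B: 4 beats/bar ÷ 1 beat/chord = 4 chords/bar.
C: 3 beats/bar ÷ 4 beats/chord = 0.75 chords/bar.
D: 5 beats/bar ÷ 2.5 beats/chord = 2 chords/bar.
E: 7 beats/bar ÷ 4 beats/chord = 1.75 chords/bar.
F: 3 beats/bar ÷ 2 beats/chord = 1.5 chords/bar.
Fastest is B at 4 chords/bar.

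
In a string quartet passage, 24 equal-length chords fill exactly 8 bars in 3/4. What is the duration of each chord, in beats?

1 beat

8 bars × 3 beats/bar = 24 beats total.
24 beats ÷ 24 chords = 1 beats per chord.
(That is a quarter note.)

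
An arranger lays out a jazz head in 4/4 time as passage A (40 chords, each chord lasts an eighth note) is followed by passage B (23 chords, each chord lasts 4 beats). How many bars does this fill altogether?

28 bars

A: 40 × 0.5 = 20 beats = 5 bars.
B: 23 × 4 = 92 beats = 23 bars.
Total: 5 + 23 = 28 bars.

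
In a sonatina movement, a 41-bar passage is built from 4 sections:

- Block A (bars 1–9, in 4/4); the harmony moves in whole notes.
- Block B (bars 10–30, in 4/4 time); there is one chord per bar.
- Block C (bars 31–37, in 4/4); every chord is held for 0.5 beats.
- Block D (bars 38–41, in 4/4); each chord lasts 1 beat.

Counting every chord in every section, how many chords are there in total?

A: 9·4 = 36 beats, 36/4 = 9 chords.
B: 21·4 = 84 beats, 84/4 = 21 chords.
C: 7·4 = 28 beats, 28/0.5 = 56 chords.
D: 4·4 = 16 beats, 16/1 = 16 chords.
Total: 9 + 21 + 56 + 16 = 102.

102 chords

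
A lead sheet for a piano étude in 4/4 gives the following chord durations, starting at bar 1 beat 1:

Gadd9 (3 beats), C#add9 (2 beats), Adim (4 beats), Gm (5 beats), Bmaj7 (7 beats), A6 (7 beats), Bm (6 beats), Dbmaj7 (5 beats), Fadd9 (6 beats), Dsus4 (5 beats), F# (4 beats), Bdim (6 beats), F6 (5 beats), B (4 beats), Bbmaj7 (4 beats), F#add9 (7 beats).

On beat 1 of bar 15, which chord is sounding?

Bdim

Beat 1 of bar 15 is beat (15−1)×4 + 1 = 57 overall.
Running totals: Gadd9 ends at 3, C#add9 ends at 5, Adim ends at 9, Gm ends at 14, Bmaj7 ends at 21, A6 ends at 28, Bm ends at 34, Dbmaj7 ends at 39, Fadd9 ends at 45, Dsus4 ends at 50, F# ends at 54, Bdim ends at 60.
Beat 57 falls within Bdim.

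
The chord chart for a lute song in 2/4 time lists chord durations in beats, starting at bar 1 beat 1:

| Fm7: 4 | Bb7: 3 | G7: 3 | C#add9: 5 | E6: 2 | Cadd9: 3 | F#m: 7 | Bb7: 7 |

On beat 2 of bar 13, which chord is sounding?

F#m

Beat 2 of bar 13 is beat (13−1)×2 + 2 = 26 overall.
Running totals: Fm7 ends at 4, Bb7 ends at 7, G7 ends at 10, C#add9 ends at 15, E6 ends at 17, Cadd9 ends at 20, F#m ends at 27.
Beat 26 falls within F#m.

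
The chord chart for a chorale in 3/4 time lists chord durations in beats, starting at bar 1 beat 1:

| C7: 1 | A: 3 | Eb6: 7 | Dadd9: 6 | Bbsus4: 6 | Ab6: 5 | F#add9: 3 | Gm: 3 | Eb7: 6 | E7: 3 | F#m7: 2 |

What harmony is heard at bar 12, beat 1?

Beat 1 of bar 12 is beat (12−1)×3 + 1 = 34 overall.
Running totals: C7 ends at 1, A ends at 4, Eb6 ends at 11, Dadd9 ends at 17, Bbsus4 ends at 23, Ab6 ends at 28, F#add9 ends at 31, Gm ends at 34.
Beat 34 falls within Gm.

Gm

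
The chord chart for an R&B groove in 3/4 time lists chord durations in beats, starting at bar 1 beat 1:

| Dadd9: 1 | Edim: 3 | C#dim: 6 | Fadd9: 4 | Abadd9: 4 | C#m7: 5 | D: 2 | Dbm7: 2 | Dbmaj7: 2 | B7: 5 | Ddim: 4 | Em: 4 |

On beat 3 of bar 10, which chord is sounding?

B7

Beat 3 of bar 10 is beat (10−1)×3 + 3 = 30 overall.
Running totals: Dadd9 ends at 1, Edim ends at 4, C#dim ends at 10, Fadd9 ends at 14, Abadd9 ends at 18, C#m7 ends at 23, D ends at 25, Dbm7 ends at 27, Dbmaj7 ends at 29, B7 ends at 34.
Beat 30 falls within B7.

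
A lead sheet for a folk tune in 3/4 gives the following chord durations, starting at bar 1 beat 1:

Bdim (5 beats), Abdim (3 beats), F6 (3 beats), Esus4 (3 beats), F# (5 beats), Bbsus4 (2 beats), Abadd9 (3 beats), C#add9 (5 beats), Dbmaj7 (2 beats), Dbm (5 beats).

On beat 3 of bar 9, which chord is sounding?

C#add9

Beat 3 of bar 9 is beat (9−1)×3 + 3 = 27 overall.
Running totals: Bdim ends at 5, Abdim ends at 8, F6 ends at 11, Esus4 ends at 14, F# ends at 19, Bbsus4 ends at 21, Abadd9 ends at 24, C#add9 ends at 29.
Beat 27 falls within C#add9.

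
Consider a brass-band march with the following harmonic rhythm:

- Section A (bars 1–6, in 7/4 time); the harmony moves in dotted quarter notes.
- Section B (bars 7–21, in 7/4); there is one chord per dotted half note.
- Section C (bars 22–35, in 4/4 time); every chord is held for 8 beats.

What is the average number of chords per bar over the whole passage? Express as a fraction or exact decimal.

A: 6 × 7 = 42 beats ÷ 1.5 = 28 chords.
B: 15 × 7 = 105 beats ÷ 3 = 35 chords.
C: 14 × 4 = 56 beats ÷ 8 = 7 chords.
Overall: 70 chords over 35 bars → 70/35 = 2 chords per bar.

2 chords per bar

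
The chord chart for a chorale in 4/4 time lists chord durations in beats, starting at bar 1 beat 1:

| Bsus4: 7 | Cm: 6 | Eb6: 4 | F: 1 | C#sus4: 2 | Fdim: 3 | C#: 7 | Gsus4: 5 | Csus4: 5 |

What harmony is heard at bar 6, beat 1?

Beat 1 of bar 6 is beat (6−1)×4 + 1 = 21 overall.
Running totals: Bsus4 ends at 7, Cm ends at 13, Eb6 ends at 17, F ends at 18, C#sus4 ends at 20, Fdim ends at 23.
Beat 21 falls within Fdim.

Fdim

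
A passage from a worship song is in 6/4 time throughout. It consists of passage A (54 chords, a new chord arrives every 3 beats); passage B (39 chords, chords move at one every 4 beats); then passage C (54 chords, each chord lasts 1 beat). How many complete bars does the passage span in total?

A: 54 × 3 = 162 beats = 27 bars.
B: 39 × 4 = 156 beats = 26 bars.
C: 54 × 1 = 54 beats = 9 bars.
Total: 27 + 26 + 9 = 62 bars.

62 bars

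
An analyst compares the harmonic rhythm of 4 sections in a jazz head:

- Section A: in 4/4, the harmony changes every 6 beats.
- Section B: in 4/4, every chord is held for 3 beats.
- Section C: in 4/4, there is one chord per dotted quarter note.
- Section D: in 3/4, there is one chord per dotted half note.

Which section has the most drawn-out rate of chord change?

A: 4/6 = 2/3 chords/bar.
B: 4/3 = 4/3 chords/bar.
C: 4/1.5 = 8/3 chords/bar.
D: 3/3 = 1 chord/bar.
Slowest is A at 2/3 chords/bar.

Section A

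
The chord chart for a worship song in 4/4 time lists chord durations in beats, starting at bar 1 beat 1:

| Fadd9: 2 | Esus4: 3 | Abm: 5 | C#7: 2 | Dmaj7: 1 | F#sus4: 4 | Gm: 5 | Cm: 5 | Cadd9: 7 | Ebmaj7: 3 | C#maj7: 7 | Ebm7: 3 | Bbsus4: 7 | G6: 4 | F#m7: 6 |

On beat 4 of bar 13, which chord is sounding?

Bbsus4

Beat 4 of bar 13 is beat (13−1)×4 + 4 = 52 overall.
Running totals: Fadd9 ends at 2, Esus4 ends at 5, Abm ends at 10, C#7 ends at 12, Dmaj7 ends at 13, F#sus4 ends at 17, Gm ends at 22, Cm ends at 27, Cadd9 ends at 34, Ebmaj7 ends at 37, C#maj7 ends at 44, Ebm7 ends at 47, Bbsus4 ends at 54.
Beat 52 falls within Bbsus4.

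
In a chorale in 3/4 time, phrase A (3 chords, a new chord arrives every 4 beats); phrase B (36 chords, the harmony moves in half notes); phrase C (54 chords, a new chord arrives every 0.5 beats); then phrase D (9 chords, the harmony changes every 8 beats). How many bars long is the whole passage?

A: 3 × 4 = 12 beats = 4 bars.
B: 36 × 2 = 72 beats = 24 bars.
C: 54 × 0.5 = 27 beats = 9 bars.
D: 9 × 8 = 72 beats = 24 bars.
Total: 4 + 24 + 9 + 24 = 61 bars.

61 bars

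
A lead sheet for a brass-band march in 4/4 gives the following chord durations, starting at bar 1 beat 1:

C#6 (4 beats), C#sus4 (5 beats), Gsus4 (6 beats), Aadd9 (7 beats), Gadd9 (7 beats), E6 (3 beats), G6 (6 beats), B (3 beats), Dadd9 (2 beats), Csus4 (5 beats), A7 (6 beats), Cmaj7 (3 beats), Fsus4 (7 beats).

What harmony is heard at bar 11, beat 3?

Beat 3 of bar 11 is beat (11−1)×4 + 3 = 43 overall.
Running totals: C#6 ends at 4, C#sus4 ends at 9, Gsus4 ends at 15, Aadd9 ends at 22, Gadd9 ends at 29, E6 ends at 32, G6 ends at 38, B ends at 41, Dadd9 ends at 43.
Beat 43 falls within Dadd9.

Dadd9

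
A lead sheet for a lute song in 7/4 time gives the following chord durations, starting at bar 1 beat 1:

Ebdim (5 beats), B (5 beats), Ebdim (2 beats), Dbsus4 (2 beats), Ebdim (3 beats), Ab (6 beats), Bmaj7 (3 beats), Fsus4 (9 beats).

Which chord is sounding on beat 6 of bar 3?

Beat 6 of bar 3 is beat (3−1)×7 + 6 = 20 overall.
Running totals: Ebdim ends at 5, B ends at 10, Ebdim ends at 12, Dbsus4 ends at 14, Ebdim ends at 17, Ab ends at 23.
Beat 20 falls within Ab.

Ab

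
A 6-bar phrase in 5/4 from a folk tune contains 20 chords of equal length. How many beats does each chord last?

6 bars × 5 beats/bar = 30 beats total.
30 beats ÷ 20 chords = 1.5 beats per chord.
(That is a dotted quarter note.)

1.5 beats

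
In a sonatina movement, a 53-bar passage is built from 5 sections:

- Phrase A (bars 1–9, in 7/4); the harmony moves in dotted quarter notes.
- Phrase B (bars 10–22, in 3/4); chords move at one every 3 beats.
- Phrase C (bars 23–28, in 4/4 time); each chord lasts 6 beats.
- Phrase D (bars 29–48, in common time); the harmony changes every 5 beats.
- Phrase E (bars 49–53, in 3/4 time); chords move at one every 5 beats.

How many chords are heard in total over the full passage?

78 chords

A has 63 beats and chords last 1.5 each, so 42 chords.
B has 39 beats and chords last 3 each, so 13 chords.
C has 24 beats and chords last 6 each, so 4 chords.
D has 80 beats and chords last 5 each, so 16 chords.
E has 15 beats and chords last 5 each, so 3 chords.
Total: 42 + 13 + 4 + 16 + 3 = 78.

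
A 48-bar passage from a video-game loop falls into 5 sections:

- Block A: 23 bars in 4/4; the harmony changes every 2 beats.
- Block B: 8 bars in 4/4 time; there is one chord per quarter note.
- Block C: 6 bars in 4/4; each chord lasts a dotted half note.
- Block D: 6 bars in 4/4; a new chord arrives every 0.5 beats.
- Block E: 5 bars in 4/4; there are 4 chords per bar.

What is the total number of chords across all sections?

154 chords

A: 23 bars × 4 beats = 92 beats; 2 beats/chord → 46 chords.
B: 8 bars × 4 beats = 32 beats; 1 beat/chord → 32 chords.
C: 6 bars × 4 beats = 24 beats; 3 beats/chord → 8 chords.
D: 6 bars × 4 beats = 24 beats; 0.5 beats/chord → 48 chords.
E: 5 bars × 4 beats = 20 beats; 1 beat/chord → 20 chords.
Total: 46 + 32 + 8 + 48 + 20 = 154.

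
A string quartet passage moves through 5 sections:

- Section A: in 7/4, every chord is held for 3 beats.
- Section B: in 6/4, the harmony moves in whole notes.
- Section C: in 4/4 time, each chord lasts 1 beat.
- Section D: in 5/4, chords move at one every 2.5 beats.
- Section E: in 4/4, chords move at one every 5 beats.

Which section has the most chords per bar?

A: each chord is 3 beats in 7/4, so 7/3 per bar.
B: each chord is 4 beats in 6/4, so 1.5 per bar.
C: each chord is 1 beat in 4/4, so 4 per bar.
D: each chord is 2.5 beats in 5/4, so 2 per bar.
E: each chord is 5 beats in 4/4, so 0.8 per bar.
Fastest is C at 4 chords/bar.

Section C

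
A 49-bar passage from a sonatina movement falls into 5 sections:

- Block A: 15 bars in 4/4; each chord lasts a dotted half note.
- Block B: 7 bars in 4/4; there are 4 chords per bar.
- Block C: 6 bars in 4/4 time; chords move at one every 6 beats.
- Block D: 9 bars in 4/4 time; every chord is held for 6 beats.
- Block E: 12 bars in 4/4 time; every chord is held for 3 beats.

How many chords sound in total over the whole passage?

74 chords

A: 15 bars × 4 beats = 60 beats; 3 beats/chord → 20 chords.
B: 7 bars × 4 beats = 28 beats; 1 beat/chord → 28 chords.
C: 6 bars × 4 beats = 24 beats; 6 beats/chord → 4 chords.
D: 9 bars × 4 beats = 36 beats; 6 beats/chord → 6 chords.
E: 12 bars × 4 beats = 48 beats; 3 beats/chord → 16 chords.
Total: 20 + 28 + 4 + 6 + 16 = 74.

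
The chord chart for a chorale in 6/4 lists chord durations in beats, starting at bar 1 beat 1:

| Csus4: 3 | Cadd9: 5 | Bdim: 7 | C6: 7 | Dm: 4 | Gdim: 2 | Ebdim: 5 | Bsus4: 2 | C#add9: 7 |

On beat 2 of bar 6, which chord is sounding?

Beat 2 of bar 6 is beat (6−1)×6 + 2 = 32 overall.
Running totals: Csus4 ends at 3, Cadd9 ends at 8, Bdim ends at 15, C6 ends at 22, Dm ends at 26, Gdim ends at 28, Ebdim ends at 33.
Beat 32 falls within Ebdim.

Ebdim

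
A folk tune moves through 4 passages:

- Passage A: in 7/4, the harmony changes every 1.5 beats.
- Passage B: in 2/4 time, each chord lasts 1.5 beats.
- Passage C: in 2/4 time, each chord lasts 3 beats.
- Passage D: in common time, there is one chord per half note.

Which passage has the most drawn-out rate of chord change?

A: 7/1.5 = 14/3 chords/bar.
B: 2/1.5 = 4/3 chords/bar.
C: 2/3 = 2/3 chords/bar.
D: 4/2 = 2 chords/bar.
Slowest is C at 2/3 chords/bar.

Passage C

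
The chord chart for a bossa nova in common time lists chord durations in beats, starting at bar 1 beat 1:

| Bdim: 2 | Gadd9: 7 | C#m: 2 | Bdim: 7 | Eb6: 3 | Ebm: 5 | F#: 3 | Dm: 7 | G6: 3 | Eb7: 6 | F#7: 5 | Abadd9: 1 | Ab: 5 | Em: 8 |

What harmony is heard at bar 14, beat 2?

Ab

Beat 2 of bar 14 is beat (14−1)×4 + 2 = 54 overall.
Running totals: Bdim ends at 2, Gadd9 ends at 9, C#m ends at 11, Bdim ends at 18, Eb6 ends at 21, Ebm ends at 26, F# ends at 29, Dm ends at 36, G6 ends at 39, Eb7 ends at 45, F#7 ends at 50, Abadd9 ends at 51, Ab ends at 56.
Beat 54 falls within Ab.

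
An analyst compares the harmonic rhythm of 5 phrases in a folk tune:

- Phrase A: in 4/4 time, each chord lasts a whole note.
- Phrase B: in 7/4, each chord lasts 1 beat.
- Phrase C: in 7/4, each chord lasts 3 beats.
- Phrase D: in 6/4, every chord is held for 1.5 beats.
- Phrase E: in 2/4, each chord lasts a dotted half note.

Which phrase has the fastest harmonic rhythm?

A: 4/4 = 1 chord/bar.
B: 7/1 = 7 chords/bar.
C: 7/3 = 7/3 chords/bar.
D: 6/1.5 = 4 chords/bar.
E: 2/3 = 2/3 chords/bar.
Fastest is B at 7 chords/bar.

Phrase B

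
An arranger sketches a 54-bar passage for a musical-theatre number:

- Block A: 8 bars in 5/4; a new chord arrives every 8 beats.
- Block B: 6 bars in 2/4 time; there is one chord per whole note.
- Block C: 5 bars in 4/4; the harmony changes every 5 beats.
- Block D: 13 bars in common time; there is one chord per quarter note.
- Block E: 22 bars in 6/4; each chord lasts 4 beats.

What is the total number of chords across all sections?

A: 8 bars × 5 beats = 40 beats; 8 beats/chord → 5 chords.
B: 6 bars × 2 beats = 12 beats; 4 beats/chord → 3 chords.
C: 5 bars × 4 beats = 20 beats; 5 beats/chord → 4 chords.
D: 13 bars × 4 beats = 52 beats; 1 beat/chord → 52 chords.
E: 22 bars × 6 beats = 132 beats; 4 beats/chord → 33 chords.
Total: 5 + 3 + 4 + 52 + 33 = 97.

97 chords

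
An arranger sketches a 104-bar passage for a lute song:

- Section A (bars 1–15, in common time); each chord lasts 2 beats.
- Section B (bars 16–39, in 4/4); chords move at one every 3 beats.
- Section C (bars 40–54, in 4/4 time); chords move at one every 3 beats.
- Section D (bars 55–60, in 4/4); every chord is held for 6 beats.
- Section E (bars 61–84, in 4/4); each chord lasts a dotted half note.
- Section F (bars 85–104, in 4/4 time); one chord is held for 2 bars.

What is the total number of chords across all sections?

A: 15·4 = 60 beats, 60/2 = 30 chords.
B: 24·4 = 96 beats, 96/3 = 32 chords.
C: 15·4 = 60 beats, 60/3 = 20 chords.
D: 6·4 = 24 beats, 24/6 = 4 chords.
E: 24·4 = 96 beats, 96/3 = 32 chords.
F: 20·4 = 80 beats, 80/8 = 10 chords.
Total: 30 + 32 + 20 + 4 + 32 + 10 = 128.

128 chords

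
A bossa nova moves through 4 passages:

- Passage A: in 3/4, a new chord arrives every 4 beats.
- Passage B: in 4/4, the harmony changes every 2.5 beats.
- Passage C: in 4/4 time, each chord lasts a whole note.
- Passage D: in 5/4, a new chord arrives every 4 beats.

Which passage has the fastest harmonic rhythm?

Passage B

A: each chord is 4 beats in 3/4, so 0.75 per bar.
B: each chord is 2.5 beats in 4/4, so 1.6 per bar.
C: each chord is 4 beats in 4/4, so 1 per bar.
D: each chord is 4 beats in 5/4, so 1.25 per bar.
Fastest is B at 1.6 chords/bar.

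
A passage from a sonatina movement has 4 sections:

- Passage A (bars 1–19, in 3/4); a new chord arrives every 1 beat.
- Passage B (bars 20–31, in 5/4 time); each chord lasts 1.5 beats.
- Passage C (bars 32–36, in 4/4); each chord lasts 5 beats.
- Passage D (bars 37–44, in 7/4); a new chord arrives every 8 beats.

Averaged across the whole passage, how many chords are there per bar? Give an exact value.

A: 19 bars of 3 beats is 57 beats; at 1 beat each that's 57 chords.
B: 12 bars of 5 beats is 60 beats; at 1.5 beats each that's 40 chords.
C: 5 bars of 4 beats is 20 beats; at 5 beats each that's 4 chords.
D: 8 bars of 7 beats is 56 beats; at 8 beats each that's 7 chords.
Overall: 108 chords over 44 bars → 108/44 = 27/11 chords per bar.

27/11 chords per bar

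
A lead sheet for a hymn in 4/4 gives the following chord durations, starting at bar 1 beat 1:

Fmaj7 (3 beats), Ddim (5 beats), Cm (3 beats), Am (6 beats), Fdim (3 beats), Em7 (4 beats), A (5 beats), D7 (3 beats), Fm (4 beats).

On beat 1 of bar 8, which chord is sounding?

Beat 1 of bar 8 is beat (8−1)×4 + 1 = 29 overall.
Running totals: Fmaj7 ends at 3, Ddim ends at 8, Cm ends at 11, Am ends at 17, Fdim ends at 20, Em7 ends at 24, A ends at 29.
Beat 29 falls within A.

A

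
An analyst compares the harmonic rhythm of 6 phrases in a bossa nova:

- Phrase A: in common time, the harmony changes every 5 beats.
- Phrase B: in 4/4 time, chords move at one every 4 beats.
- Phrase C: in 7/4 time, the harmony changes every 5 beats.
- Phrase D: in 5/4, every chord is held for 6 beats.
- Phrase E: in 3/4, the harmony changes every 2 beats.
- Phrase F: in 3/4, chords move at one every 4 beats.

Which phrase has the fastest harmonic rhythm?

A: each chord is 5 beats in 4/4, so 0.8 per bar.
B: each chord is 4 beats in 4/4, so 1 per bar.
C: each chord is 5 beats in 7/4, so 1.4 per bar.
D: each chord is 6 beats in 5/4, so 5/6 per bar.
E: each chord is 2 beats in 3/4, so 1.5 per bar.
F: each chord is 4 beats in 3/4, so 0.75 per bar.
Fastest is E at 1.5 chords/bar.

Phrase E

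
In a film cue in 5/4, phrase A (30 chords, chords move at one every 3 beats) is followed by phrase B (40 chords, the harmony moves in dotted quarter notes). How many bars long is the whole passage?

A: 30 × 3 = 90 beats = 18 bars.
B: 40 × 1.5 = 60 beats = 12 bars.
Total: 18 + 12 = 30 bars.

30 bars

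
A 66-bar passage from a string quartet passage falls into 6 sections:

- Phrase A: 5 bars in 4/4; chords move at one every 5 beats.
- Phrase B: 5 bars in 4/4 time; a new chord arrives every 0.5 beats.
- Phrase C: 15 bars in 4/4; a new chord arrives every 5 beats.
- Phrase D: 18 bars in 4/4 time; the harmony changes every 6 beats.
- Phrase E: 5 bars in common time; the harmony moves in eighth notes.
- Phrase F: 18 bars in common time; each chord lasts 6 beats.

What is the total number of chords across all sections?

120 chords

A has 20 beats and chords last 5 each, so 4 chords.
B has 20 beats and chords last 0.5 each, so 40 chords.
C has 60 beats and chords last 5 each, so 12 chords.
D has 72 beats and chords last 6 each, so 12 chords.
E has 20 beats and chords last 0.5 each, so 40 chords.
F has 72 beats and chords last 6 each, so 12 chords.
Total: 4 + 40 + 12 + 12 + 40 + 12 = 120.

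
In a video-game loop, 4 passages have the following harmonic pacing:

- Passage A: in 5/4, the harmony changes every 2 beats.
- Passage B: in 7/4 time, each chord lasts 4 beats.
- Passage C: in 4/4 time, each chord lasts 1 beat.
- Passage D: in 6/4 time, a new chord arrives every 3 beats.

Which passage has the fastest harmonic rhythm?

A: 5 beats/bar ÷ 2 beats/chord = 2.5 chords/bar.
B: 7 beats/bar ÷ 4 beats/chord = 1.75 chords/bar.
C: 4 beats/bar ÷ 1 beat/chord = 4 chords/bar.
D: 6 beats/bar ÷ 3 beats/chord = 2 chords/bar.
Fastest is C at 4 chords/bar.

Passage C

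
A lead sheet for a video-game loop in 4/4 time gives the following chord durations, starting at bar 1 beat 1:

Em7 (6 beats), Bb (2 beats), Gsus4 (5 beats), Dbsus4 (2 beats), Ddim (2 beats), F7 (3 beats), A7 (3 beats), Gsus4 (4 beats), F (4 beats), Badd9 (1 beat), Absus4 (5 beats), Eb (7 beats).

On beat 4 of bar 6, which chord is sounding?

Beat 4 of bar 6 is beat (6−1)×4 + 4 = 24 overall.
Running totals: Em7 ends at 6, Bb ends at 8, Gsus4 ends at 13, Dbsus4 ends at 15, Ddim ends at 17, F7 ends at 20, A7 ends at 23, Gsus4 ends at 27.
Beat 24 falls within Gsus4.

Gsus4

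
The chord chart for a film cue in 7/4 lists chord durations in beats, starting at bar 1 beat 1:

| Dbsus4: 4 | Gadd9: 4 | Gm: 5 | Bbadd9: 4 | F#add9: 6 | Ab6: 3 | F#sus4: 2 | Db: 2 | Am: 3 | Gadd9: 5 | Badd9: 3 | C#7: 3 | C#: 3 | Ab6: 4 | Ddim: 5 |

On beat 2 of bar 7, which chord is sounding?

C#7

Beat 2 of bar 7 is beat (7−1)×7 + 2 = 44 overall.
Running totals: Dbsus4 ends at 4, Gadd9 ends at 8, Gm ends at 13, Bbadd9 ends at 17, F#add9 ends at 23, Ab6 ends at 26, F#sus4 ends at 28, Db ends at 30, Am ends at 33, Gadd9 ends at 38, Badd9 ends at 41, C#7 ends at 44.
Beat 44 falls within C#7.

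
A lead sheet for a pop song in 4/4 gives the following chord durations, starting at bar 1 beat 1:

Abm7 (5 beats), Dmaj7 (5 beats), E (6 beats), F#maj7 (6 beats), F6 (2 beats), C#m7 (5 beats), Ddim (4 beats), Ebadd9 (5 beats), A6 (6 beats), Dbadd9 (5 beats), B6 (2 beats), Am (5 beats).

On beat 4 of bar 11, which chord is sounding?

Beat 4 of bar 11 is beat (11−1)×4 + 4 = 44 overall.
Running totals: Abm7 ends at 5, Dmaj7 ends at 10, E ends at 16, F#maj7 ends at 22, F6 ends at 24, C#m7 ends at 29, Ddim ends at 33, Ebadd9 ends at 38, A6 ends at 44.
Beat 44 falls within A6.

A6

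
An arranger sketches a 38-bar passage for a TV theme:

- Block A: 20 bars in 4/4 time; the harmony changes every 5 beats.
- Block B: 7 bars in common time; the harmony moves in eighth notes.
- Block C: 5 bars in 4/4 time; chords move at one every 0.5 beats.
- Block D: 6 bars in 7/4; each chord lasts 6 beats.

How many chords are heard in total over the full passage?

A has 80 beats and chords last 5 each, so 16 chords.
B has 28 beats and chords last 0.5 each, so 56 chords.
C has 20 beats and chords last 0.5 each, so 40 chords.
D has 42 beats and chords last 6 each, so 7 chords.
Total: 16 + 56 + 40 + 7 = 119.

119 chords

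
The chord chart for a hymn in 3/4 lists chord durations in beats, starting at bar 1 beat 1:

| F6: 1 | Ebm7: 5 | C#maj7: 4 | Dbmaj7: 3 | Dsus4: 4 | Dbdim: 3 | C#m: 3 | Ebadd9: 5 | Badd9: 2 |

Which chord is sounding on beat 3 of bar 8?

Beat 3 of bar 8 is beat (8−1)×3 + 3 = 24 overall.
Running totals: F6 ends at 1, Ebm7 ends at 6, C#maj7 ends at 10, Dbmaj7 ends at 13, Dsus4 ends at 17, Dbdim ends at 20, C#m ends at 23, Ebadd9 ends at 28.
Beat 24 falls within Ebadd9.

Ebadd9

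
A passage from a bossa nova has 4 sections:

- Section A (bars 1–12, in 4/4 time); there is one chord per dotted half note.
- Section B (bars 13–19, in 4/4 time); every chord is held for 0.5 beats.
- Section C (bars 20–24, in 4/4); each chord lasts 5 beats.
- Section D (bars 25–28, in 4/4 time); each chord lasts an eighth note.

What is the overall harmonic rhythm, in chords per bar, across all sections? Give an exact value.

A: 12 bars of 4 beats is 48 beats; at 3 beats each that's 16 chords.
B: 7 bars of 4 beats is 28 beats; at 0.5 beats each that's 56 chords.
C: 5 bars of 4 beats is 20 beats; at 5 beats each that's 4 chords.
D: 4 bars of 4 beats is 16 beats; at 0.5 beats each that's 32 chords.
Overall: 108 chords over 28 bars → 108/28 = 27/7 chords per bar.

27/7 chords per bar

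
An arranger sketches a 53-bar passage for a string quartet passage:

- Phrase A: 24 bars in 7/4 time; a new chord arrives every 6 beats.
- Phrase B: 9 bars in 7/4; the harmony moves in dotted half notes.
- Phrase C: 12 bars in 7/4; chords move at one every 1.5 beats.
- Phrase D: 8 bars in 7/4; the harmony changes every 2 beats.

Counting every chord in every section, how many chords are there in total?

A: 24 bars × 7 beats = 168 beats; 6 beats/chord → 28 chords.
B: 9 bars × 7 beats = 63 beats; 3 beats/chord → 21 chords.
C: 12 bars × 7 beats = 84 beats; 1.5 beats/chord → 56 chords.
D: 8 bars × 7 beats = 56 beats; 2 beats/chord → 28 chords.
Total: 28 + 21 + 56 + 28 = 133.

133 chords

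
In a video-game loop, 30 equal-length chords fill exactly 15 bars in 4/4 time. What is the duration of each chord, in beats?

15 bars × 4 beats/bar = 60 beats total.
60 beats ÷ 30 chords = 2 beats per chord.
(That is a half note.)

2 beats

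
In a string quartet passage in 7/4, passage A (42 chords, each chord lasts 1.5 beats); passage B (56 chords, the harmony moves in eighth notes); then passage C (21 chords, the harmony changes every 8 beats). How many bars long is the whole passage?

37 bars

A: 42 × 1.5 = 63 beats = 9 bars.
B: 56 × 0.5 = 28 beats = 4 bars.
C: 21 × 8 = 168 beats = 24 bars.
Total: 9 + 4 + 24 = 37 bars.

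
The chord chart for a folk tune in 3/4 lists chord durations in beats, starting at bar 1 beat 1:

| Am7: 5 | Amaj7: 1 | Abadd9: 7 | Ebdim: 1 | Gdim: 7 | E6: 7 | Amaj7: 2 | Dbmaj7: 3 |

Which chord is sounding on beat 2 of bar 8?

E6

Beat 2 of bar 8 is beat (8−1)×3 + 2 = 23 overall.
Running totals: Am7 ends at 5, Amaj7 ends at 6, Abadd9 ends at 13, Ebdim ends at 14, Gdim ends at 21, E6 ends at 28.
Beat 23 falls within E6.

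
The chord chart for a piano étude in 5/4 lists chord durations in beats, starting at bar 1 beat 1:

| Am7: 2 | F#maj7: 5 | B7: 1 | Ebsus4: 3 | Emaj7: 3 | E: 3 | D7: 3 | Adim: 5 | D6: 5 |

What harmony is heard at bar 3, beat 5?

Beat 5 of bar 3 is beat (3−1)×5 + 5 = 15 overall.
Running totals: Am7 ends at 2, F#maj7 ends at 7, B7 ends at 8, Ebsus4 ends at 11, Emaj7 ends at 14, E ends at 17.
Beat 15 falls within E.

E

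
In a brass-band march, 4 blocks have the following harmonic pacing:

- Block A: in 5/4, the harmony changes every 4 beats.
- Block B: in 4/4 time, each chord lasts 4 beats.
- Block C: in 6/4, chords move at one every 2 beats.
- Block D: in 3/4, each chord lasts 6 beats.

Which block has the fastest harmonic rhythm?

A: 5 beats/bar ÷ 4 beats/chord = 1.25 chords/bar.
B: 4 beats/bar ÷ 4 beats/chord = 1 chord/bar.
C: 6 beats/bar ÷ 2 beats/chord = 3 chords/bar.
D: 3 beats/bar ÷ 6 beats/chord = 0.5 chords/bar.
Fastest is C at 3 chords/bar.

Block C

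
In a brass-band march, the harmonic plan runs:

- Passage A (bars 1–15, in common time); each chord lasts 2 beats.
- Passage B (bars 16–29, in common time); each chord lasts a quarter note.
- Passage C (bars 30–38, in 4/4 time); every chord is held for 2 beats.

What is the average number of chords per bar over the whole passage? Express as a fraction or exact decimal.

A: 15 bars of 4 beats is 60 beats; at 2 beats each that's 30 chords.
B: 14 bars of 4 beats is 56 beats; at 1 beat each that's 56 chords.
C: 9 bars of 4 beats is 36 beats; at 2 beats each that's 18 chords.
Overall: 104 chords over 38 bars → 104/38 = 52/19 chords per bar.

52/19 chords per bar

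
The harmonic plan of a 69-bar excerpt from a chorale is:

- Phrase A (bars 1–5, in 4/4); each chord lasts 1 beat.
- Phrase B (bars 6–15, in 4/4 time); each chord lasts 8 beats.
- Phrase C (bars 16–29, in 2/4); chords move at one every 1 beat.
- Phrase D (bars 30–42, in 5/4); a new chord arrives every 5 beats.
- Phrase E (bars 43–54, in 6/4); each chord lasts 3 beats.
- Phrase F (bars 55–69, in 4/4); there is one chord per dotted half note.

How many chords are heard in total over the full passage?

A: 5 bars × 4 beats = 20 beats; 1 beat/chord → 20 chords.
B: 10 bars × 4 beats = 40 beats; 8 beats/chord → 5 chords.
C: 14 bars × 2 beats = 28 beats; 1 beat/chord → 28 chords.
D: 13 bars × 5 beats = 65 beats; 5 beats/chord → 13 chords.
E: 12 bars × 6 beats = 72 beats; 3 beats/chord → 24 chords.
F: 15 bars × 4 beats = 60 beats; 3 beats/chord → 20 chords.
Total: 20 + 5 + 28 + 13 + 24 + 20 = 110.

110 chords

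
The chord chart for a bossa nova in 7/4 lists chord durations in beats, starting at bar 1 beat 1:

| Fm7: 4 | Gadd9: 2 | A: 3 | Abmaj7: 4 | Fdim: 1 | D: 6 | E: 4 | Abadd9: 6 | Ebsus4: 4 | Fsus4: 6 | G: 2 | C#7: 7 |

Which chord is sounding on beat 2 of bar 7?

C#7

Beat 2 of bar 7 is beat (7−1)×7 + 2 = 44 overall.
Running totals: Fm7 ends at 4, Gadd9 ends at 6, A ends at 9, Abmaj7 ends at 13, Fdim ends at 14, D ends at 20, E ends at 24, Abadd9 ends at 30, Ebsus4 ends at 34, Fsus4 ends at 40, G ends at 42, C#7 ends at 49.
Beat 44 falls within C#7.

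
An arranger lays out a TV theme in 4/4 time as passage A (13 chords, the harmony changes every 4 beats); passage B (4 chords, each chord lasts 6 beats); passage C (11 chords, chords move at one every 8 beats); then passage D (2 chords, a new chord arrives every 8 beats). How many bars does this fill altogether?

45 bars

A: 13 × 4 = 52 beats = 13 bars.
B: 4 × 6 = 24 beats = 6 bars.
C: 11 × 8 = 88 beats = 22 bars.
D: 2 × 8 = 16 beats = 4 bars.
Total: 13 + 6 + 22 + 4 = 45 bars.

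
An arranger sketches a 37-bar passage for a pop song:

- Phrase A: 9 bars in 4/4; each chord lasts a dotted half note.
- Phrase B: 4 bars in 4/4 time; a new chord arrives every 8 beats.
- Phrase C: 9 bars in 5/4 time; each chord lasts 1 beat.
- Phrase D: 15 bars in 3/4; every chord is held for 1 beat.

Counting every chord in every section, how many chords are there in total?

104 chords

A: 9 bars × 4 beats = 36 beats; 3 beats/chord → 12 chords.
B: 4 bars × 4 beats = 16 beats; 8 beats/chord → 2 chords.
C: 9 bars × 5 beats = 45 beats; 1 beat/chord → 45 chords.
D: 15 bars × 3 beats = 45 beats; 1 beat/chord → 45 chords.
Total: 12 + 2 + 45 + 45 = 104.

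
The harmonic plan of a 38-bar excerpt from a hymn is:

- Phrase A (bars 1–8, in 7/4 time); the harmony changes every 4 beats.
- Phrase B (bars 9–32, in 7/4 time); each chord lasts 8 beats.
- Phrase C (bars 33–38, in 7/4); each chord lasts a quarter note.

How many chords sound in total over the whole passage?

A has 56 beats and chords last 4 each, so 14 chords.
B has 168 beats and chords last 8 each, so 21 chords.
C has 42 beats and chords last 1 each, so 42 chords.
Total: 14 + 21 + 42 = 77.

77 chords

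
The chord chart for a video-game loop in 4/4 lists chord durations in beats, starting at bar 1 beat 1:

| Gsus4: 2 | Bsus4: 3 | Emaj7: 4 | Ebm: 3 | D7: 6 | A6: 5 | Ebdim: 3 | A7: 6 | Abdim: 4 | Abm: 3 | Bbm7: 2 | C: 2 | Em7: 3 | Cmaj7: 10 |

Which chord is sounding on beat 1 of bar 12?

Em7

Beat 1 of bar 12 is beat (12−1)×4 + 1 = 45 overall.
Running totals: Gsus4 ends at 2, Bsus4 ends at 5, Emaj7 ends at 9, Ebm ends at 12, D7 ends at 18, A6 ends at 23, Ebdim ends at 26, A7 ends at 32, Abdim ends at 36, Abm ends at 39, Bbm7 ends at 41, C ends at 43, Em7 ends at 46.
Beat 45 falls within Em7.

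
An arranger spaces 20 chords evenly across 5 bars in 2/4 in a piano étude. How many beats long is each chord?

5 bars × 2 beats/bar = 10 beats total.
10 beats ÷ 20 chords = 0.5 beats per chord.
(That is an eighth note.)

0.5 beats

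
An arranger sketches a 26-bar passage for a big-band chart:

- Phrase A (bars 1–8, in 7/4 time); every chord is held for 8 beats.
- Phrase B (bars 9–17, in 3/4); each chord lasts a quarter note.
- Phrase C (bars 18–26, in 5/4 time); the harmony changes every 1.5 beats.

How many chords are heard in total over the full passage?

64 chords

A: 8·7 = 56 beats, 56/8 = 7 chords.
B: 9·3 = 27 beats, 27/1 = 27 chords.
C: 9·5 = 45 beats, 45/1.5 = 30 chords.
Total: 7 + 27 + 30 = 64.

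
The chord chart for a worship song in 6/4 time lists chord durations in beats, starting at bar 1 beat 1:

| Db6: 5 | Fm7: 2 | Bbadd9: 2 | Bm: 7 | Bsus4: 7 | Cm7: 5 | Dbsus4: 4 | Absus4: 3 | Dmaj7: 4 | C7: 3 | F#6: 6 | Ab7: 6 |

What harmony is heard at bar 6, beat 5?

Absus4

Beat 5 of bar 6 is beat (6−1)×6 + 5 = 35 overall.
Running totals: Db6 ends at 5, Fm7 ends at 7, Bbadd9 ends at 9, Bm ends at 16, Bsus4 ends at 23, Cm7 ends at 28, Dbsus4 ends at 32, Absus4 ends at 35.
Beat 35 falls within Absus4.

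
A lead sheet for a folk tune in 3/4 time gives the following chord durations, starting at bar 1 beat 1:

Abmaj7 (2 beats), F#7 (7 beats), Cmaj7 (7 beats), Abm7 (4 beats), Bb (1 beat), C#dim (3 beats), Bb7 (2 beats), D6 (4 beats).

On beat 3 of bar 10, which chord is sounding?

D6

Beat 3 of bar 10 is beat (10−1)×3 + 3 = 30 overall.
Running totals: Abmaj7 ends at 2, F#7 ends at 9, Cmaj7 ends at 16, Abm7 ends at 20, Bb ends at 21, C#dim ends at 24, Bb7 ends at 26, D6 ends at 30.
Beat 30 falls within D6.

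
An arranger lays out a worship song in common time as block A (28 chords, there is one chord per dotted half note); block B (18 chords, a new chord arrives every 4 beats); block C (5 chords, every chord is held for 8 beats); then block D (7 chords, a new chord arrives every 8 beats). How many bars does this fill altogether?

63 bars

A: 28 × 3 = 84 beats = 21 bars.
B: 18 × 4 = 72 beats = 18 bars.
C: 5 × 8 = 40 beats = 10 bars.
D: 7 × 8 = 56 beats = 14 bars.
Total: 21 + 18 + 10 + 14 = 63 bars.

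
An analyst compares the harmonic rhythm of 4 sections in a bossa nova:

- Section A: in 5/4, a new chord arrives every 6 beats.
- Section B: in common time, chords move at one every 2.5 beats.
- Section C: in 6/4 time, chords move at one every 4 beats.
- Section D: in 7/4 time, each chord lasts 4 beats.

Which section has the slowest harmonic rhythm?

Section A

A: 5 beats/bar ÷ 6 beats/chord = 5/6 chords/bar.
B: 4 beats/bar ÷ 2.5 beats/chord = 1.6 chords/bar.
C: 6 beats/bar ÷ 4 beats/chord = 1.5 chords/bar.
D: 7 beats/bar ÷ 4 beats/chord = 1.75 chords/bar.
Slowest is A at 5/6 chords/bar.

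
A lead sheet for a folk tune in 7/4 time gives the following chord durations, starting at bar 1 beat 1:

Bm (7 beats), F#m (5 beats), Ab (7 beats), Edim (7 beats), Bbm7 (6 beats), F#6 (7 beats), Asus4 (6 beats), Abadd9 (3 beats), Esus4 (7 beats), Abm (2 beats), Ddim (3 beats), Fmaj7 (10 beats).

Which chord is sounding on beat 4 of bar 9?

Ddim

Beat 4 of bar 9 is beat (9−1)×7 + 4 = 60 overall.
Running totals: Bm ends at 7, F#m ends at 12, Ab ends at 19, Edim ends at 26, Bbm7 ends at 32, F#6 ends at 39, Asus4 ends at 45, Abadd9 ends at 48, Esus4 ends at 55, Abm ends at 57, Ddim ends at 60.
Beat 60 falls within Ddim.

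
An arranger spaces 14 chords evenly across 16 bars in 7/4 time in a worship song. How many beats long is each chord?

16 bars × 7 beats/bar = 112 beats total.
112 beats ÷ 14 chords = 8 beats per chord.

8 beats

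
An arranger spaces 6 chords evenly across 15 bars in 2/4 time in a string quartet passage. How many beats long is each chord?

5 beats

15 bars × 2 beats/bar = 30 beats total.
30 beats ÷ 6 chords = 5 beats per chord.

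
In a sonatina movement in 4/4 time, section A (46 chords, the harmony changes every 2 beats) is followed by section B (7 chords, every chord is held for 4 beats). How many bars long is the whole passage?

A: 46 × 2 = 92 beats = 23 bars.
B: 7 × 4 = 28 beats = 7 bars.
Total: 23 + 7 = 30 bars.

30 bars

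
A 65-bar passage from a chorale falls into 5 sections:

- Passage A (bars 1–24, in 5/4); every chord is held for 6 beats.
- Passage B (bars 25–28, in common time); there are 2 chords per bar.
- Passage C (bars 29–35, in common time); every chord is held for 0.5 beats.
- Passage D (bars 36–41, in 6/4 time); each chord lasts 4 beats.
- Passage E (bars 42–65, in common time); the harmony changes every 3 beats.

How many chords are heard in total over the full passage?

A has 120 beats and chords last 6 each, so 20 chords.
B has 16 beats and chords last 2 each, so 8 chords.
C has 28 beats and chords last 0.5 each, so 56 chords.
D has 36 beats and chords last 4 each, so 9 chords.
E has 96 beats and chords last 3 each, so 32 chords.
Total: 20 + 8 + 56 + 9 + 32 = 125.

125 chords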